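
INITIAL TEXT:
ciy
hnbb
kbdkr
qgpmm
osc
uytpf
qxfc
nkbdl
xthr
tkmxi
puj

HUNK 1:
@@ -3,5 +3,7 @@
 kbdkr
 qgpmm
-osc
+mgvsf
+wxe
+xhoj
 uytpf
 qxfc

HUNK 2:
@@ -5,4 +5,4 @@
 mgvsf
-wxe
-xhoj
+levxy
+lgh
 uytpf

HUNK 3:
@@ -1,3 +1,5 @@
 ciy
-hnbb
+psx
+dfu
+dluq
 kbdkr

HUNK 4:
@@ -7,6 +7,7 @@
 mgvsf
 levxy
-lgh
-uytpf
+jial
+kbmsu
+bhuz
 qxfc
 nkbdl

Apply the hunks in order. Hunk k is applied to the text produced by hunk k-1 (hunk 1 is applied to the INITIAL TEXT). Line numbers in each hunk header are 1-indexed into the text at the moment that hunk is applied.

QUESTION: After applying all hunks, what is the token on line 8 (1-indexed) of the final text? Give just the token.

Answer: levxy

Derivation:
Hunk 1: at line 3 remove [osc] add [mgvsf,wxe,xhoj] -> 13 lines: ciy hnbb kbdkr qgpmm mgvsf wxe xhoj uytpf qxfc nkbdl xthr tkmxi puj
Hunk 2: at line 5 remove [wxe,xhoj] add [levxy,lgh] -> 13 lines: ciy hnbb kbdkr qgpmm mgvsf levxy lgh uytpf qxfc nkbdl xthr tkmxi puj
Hunk 3: at line 1 remove [hnbb] add [psx,dfu,dluq] -> 15 lines: ciy psx dfu dluq kbdkr qgpmm mgvsf levxy lgh uytpf qxfc nkbdl xthr tkmxi puj
Hunk 4: at line 7 remove [lgh,uytpf] add [jial,kbmsu,bhuz] -> 16 lines: ciy psx dfu dluq kbdkr qgpmm mgvsf levxy jial kbmsu bhuz qxfc nkbdl xthr tkmxi puj
Final line 8: levxy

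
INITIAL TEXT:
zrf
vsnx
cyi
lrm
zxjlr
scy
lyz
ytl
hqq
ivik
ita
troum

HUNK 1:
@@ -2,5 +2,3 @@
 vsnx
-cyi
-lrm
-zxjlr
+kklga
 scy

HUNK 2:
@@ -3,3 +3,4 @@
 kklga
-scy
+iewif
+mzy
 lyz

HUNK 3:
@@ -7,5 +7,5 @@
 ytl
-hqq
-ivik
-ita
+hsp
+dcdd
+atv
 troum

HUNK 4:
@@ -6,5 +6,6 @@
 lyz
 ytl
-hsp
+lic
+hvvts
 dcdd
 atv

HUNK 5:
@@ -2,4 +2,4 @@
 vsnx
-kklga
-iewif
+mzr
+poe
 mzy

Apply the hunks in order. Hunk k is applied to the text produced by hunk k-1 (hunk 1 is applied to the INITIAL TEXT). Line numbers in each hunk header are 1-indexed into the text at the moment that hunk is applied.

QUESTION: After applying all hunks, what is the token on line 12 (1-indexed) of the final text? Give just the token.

Answer: troum

Derivation:
Hunk 1: at line 2 remove [cyi,lrm,zxjlr] add [kklga] -> 10 lines: zrf vsnx kklga scy lyz ytl hqq ivik ita troum
Hunk 2: at line 3 remove [scy] add [iewif,mzy] -> 11 lines: zrf vsnx kklga iewif mzy lyz ytl hqq ivik ita troum
Hunk 3: at line 7 remove [hqq,ivik,ita] add [hsp,dcdd,atv] -> 11 lines: zrf vsnx kklga iewif mzy lyz ytl hsp dcdd atv troum
Hunk 4: at line 6 remove [hsp] add [lic,hvvts] -> 12 lines: zrf vsnx kklga iewif mzy lyz ytl lic hvvts dcdd atv troum
Hunk 5: at line 2 remove [kklga,iewif] add [mzr,poe] -> 12 lines: zrf vsnx mzr poe mzy lyz ytl lic hvvts dcdd atv troum
Final line 12: troum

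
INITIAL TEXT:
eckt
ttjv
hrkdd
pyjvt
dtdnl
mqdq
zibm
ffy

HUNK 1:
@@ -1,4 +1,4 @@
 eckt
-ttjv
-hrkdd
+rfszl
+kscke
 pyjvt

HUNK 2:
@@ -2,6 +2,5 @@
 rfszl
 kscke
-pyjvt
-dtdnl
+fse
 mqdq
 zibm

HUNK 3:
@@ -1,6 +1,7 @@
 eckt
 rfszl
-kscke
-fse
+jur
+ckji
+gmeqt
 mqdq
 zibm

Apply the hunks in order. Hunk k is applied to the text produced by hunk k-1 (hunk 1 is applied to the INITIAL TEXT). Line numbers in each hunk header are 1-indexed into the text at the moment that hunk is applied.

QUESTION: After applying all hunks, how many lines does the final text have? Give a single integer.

Answer: 8

Derivation:
Hunk 1: at line 1 remove [ttjv,hrkdd] add [rfszl,kscke] -> 8 lines: eckt rfszl kscke pyjvt dtdnl mqdq zibm ffy
Hunk 2: at line 2 remove [pyjvt,dtdnl] add [fse] -> 7 lines: eckt rfszl kscke fse mqdq zibm ffy
Hunk 3: at line 1 remove [kscke,fse] add [jur,ckji,gmeqt] -> 8 lines: eckt rfszl jur ckji gmeqt mqdq zibm ffy
Final line count: 8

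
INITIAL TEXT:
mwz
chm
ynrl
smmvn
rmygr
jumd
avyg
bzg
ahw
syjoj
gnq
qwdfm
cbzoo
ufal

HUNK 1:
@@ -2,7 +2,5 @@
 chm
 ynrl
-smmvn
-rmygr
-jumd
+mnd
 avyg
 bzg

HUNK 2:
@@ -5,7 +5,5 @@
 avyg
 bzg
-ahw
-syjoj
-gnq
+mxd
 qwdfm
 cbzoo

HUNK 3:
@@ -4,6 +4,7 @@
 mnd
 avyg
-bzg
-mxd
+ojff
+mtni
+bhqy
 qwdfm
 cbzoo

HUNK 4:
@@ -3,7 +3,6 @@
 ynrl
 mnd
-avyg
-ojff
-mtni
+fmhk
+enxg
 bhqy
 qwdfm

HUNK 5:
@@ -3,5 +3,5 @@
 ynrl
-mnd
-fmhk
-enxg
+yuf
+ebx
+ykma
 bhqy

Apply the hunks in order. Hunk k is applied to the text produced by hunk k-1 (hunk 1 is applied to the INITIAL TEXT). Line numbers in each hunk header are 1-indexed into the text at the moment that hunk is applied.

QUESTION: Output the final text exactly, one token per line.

Hunk 1: at line 2 remove [smmvn,rmygr,jumd] add [mnd] -> 12 lines: mwz chm ynrl mnd avyg bzg ahw syjoj gnq qwdfm cbzoo ufal
Hunk 2: at line 5 remove [ahw,syjoj,gnq] add [mxd] -> 10 lines: mwz chm ynrl mnd avyg bzg mxd qwdfm cbzoo ufal
Hunk 3: at line 4 remove [bzg,mxd] add [ojff,mtni,bhqy] -> 11 lines: mwz chm ynrl mnd avyg ojff mtni bhqy qwdfm cbzoo ufal
Hunk 4: at line 3 remove [avyg,ojff,mtni] add [fmhk,enxg] -> 10 lines: mwz chm ynrl mnd fmhk enxg bhqy qwdfm cbzoo ufal
Hunk 5: at line 3 remove [mnd,fmhk,enxg] add [yuf,ebx,ykma] -> 10 lines: mwz chm ynrl yuf ebx ykma bhqy qwdfm cbzoo ufal

Answer: mwz
chm
ynrl
yuf
ebx
ykma
bhqy
qwdfm
cbzoo
ufal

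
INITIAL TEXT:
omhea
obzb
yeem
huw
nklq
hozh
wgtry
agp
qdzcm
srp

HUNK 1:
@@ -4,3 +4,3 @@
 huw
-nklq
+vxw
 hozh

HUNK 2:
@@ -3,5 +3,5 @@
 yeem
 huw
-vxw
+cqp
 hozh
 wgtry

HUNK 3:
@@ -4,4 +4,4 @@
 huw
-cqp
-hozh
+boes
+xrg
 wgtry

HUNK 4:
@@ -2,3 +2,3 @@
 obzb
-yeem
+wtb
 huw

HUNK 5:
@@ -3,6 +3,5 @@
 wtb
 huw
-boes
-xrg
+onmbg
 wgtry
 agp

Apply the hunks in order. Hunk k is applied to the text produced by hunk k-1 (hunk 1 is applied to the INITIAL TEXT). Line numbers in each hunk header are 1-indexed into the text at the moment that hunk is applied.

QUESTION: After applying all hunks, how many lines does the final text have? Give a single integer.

Answer: 9

Derivation:
Hunk 1: at line 4 remove [nklq] add [vxw] -> 10 lines: omhea obzb yeem huw vxw hozh wgtry agp qdzcm srp
Hunk 2: at line 3 remove [vxw] add [cqp] -> 10 lines: omhea obzb yeem huw cqp hozh wgtry agp qdzcm srp
Hunk 3: at line 4 remove [cqp,hozh] add [boes,xrg] -> 10 lines: omhea obzb yeem huw boes xrg wgtry agp qdzcm srp
Hunk 4: at line 2 remove [yeem] add [wtb] -> 10 lines: omhea obzb wtb huw boes xrg wgtry agp qdzcm srp
Hunk 5: at line 3 remove [boes,xrg] add [onmbg] -> 9 lines: omhea obzb wtb huw onmbg wgtry agp qdzcm srp
Final line count: 9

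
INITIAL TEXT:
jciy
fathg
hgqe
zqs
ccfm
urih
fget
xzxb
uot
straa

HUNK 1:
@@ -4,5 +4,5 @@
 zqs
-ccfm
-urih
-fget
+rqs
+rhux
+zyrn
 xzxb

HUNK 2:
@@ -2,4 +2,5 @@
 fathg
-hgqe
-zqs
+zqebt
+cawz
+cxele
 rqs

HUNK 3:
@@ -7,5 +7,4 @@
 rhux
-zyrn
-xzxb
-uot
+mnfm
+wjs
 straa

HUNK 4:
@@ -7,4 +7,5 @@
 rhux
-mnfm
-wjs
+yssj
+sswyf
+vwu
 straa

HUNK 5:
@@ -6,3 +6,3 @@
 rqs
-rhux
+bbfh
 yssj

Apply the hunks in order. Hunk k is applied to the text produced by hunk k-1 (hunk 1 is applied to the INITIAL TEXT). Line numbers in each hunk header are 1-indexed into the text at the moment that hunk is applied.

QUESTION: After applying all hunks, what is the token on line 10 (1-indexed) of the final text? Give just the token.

Answer: vwu

Derivation:
Hunk 1: at line 4 remove [ccfm,urih,fget] add [rqs,rhux,zyrn] -> 10 lines: jciy fathg hgqe zqs rqs rhux zyrn xzxb uot straa
Hunk 2: at line 2 remove [hgqe,zqs] add [zqebt,cawz,cxele] -> 11 lines: jciy fathg zqebt cawz cxele rqs rhux zyrn xzxb uot straa
Hunk 3: at line 7 remove [zyrn,xzxb,uot] add [mnfm,wjs] -> 10 lines: jciy fathg zqebt cawz cxele rqs rhux mnfm wjs straa
Hunk 4: at line 7 remove [mnfm,wjs] add [yssj,sswyf,vwu] -> 11 lines: jciy fathg zqebt cawz cxele rqs rhux yssj sswyf vwu straa
Hunk 5: at line 6 remove [rhux] add [bbfh] -> 11 lines: jciy fathg zqebt cawz cxele rqs bbfh yssj sswyf vwu straa
Final line 10: vwu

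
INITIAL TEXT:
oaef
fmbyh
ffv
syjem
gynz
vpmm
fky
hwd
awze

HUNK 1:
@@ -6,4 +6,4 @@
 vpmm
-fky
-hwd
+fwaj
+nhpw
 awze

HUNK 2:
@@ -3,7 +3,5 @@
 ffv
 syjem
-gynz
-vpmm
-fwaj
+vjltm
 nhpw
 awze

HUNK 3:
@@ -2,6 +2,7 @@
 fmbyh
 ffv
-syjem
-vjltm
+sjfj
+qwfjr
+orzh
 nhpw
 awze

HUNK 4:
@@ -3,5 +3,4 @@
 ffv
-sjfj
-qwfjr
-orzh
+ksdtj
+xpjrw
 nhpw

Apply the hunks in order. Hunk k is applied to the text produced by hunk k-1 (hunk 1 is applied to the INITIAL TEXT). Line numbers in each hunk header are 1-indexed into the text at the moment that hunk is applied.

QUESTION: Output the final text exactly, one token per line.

Answer: oaef
fmbyh
ffv
ksdtj
xpjrw
nhpw
awze

Derivation:
Hunk 1: at line 6 remove [fky,hwd] add [fwaj,nhpw] -> 9 lines: oaef fmbyh ffv syjem gynz vpmm fwaj nhpw awze
Hunk 2: at line 3 remove [gynz,vpmm,fwaj] add [vjltm] -> 7 lines: oaef fmbyh ffv syjem vjltm nhpw awze
Hunk 3: at line 2 remove [syjem,vjltm] add [sjfj,qwfjr,orzh] -> 8 lines: oaef fmbyh ffv sjfj qwfjr orzh nhpw awze
Hunk 4: at line 3 remove [sjfj,qwfjr,orzh] add [ksdtj,xpjrw] -> 7 lines: oaef fmbyh ffv ksdtj xpjrw nhpw awze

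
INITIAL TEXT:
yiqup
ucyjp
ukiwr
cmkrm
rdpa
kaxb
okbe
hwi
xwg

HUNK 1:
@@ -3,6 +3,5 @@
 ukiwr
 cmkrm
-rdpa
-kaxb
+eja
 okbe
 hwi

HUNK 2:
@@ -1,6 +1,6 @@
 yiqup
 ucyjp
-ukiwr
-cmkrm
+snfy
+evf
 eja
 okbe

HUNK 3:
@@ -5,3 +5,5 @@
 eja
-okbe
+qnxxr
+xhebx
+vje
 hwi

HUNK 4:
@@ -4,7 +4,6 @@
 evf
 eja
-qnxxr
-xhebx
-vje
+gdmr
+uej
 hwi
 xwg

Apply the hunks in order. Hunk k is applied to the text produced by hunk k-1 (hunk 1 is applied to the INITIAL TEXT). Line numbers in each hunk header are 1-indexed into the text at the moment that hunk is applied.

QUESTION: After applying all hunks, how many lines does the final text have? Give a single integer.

Hunk 1: at line 3 remove [rdpa,kaxb] add [eja] -> 8 lines: yiqup ucyjp ukiwr cmkrm eja okbe hwi xwg
Hunk 2: at line 1 remove [ukiwr,cmkrm] add [snfy,evf] -> 8 lines: yiqup ucyjp snfy evf eja okbe hwi xwg
Hunk 3: at line 5 remove [okbe] add [qnxxr,xhebx,vje] -> 10 lines: yiqup ucyjp snfy evf eja qnxxr xhebx vje hwi xwg
Hunk 4: at line 4 remove [qnxxr,xhebx,vje] add [gdmr,uej] -> 9 lines: yiqup ucyjp snfy evf eja gdmr uej hwi xwg
Final line count: 9

Answer: 9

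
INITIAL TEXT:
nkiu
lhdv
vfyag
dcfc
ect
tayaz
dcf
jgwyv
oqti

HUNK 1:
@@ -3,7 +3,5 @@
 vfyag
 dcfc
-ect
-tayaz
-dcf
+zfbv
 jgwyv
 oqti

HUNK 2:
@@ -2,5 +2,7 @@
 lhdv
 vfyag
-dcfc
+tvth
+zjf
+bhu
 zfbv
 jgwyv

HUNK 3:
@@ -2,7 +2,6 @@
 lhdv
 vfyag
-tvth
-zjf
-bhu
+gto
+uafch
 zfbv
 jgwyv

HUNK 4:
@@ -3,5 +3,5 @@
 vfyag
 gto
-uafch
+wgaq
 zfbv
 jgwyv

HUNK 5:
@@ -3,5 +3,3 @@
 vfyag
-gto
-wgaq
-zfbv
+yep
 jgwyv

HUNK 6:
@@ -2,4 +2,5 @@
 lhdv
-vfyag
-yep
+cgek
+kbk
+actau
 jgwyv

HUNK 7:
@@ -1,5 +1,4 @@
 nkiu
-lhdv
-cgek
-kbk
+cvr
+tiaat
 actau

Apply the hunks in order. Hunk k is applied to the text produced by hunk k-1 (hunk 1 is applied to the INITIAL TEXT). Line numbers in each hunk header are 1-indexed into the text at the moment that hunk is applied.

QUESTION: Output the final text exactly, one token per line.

Answer: nkiu
cvr
tiaat
actau
jgwyv
oqti

Derivation:
Hunk 1: at line 3 remove [ect,tayaz,dcf] add [zfbv] -> 7 lines: nkiu lhdv vfyag dcfc zfbv jgwyv oqti
Hunk 2: at line 2 remove [dcfc] add [tvth,zjf,bhu] -> 9 lines: nkiu lhdv vfyag tvth zjf bhu zfbv jgwyv oqti
Hunk 3: at line 2 remove [tvth,zjf,bhu] add [gto,uafch] -> 8 lines: nkiu lhdv vfyag gto uafch zfbv jgwyv oqti
Hunk 4: at line 3 remove [uafch] add [wgaq] -> 8 lines: nkiu lhdv vfyag gto wgaq zfbv jgwyv oqti
Hunk 5: at line 3 remove [gto,wgaq,zfbv] add [yep] -> 6 lines: nkiu lhdv vfyag yep jgwyv oqti
Hunk 6: at line 2 remove [vfyag,yep] add [cgek,kbk,actau] -> 7 lines: nkiu lhdv cgek kbk actau jgwyv oqti
Hunk 7: at line 1 remove [lhdv,cgek,kbk] add [cvr,tiaat] -> 6 lines: nkiu cvr tiaat actau jgwyv oqti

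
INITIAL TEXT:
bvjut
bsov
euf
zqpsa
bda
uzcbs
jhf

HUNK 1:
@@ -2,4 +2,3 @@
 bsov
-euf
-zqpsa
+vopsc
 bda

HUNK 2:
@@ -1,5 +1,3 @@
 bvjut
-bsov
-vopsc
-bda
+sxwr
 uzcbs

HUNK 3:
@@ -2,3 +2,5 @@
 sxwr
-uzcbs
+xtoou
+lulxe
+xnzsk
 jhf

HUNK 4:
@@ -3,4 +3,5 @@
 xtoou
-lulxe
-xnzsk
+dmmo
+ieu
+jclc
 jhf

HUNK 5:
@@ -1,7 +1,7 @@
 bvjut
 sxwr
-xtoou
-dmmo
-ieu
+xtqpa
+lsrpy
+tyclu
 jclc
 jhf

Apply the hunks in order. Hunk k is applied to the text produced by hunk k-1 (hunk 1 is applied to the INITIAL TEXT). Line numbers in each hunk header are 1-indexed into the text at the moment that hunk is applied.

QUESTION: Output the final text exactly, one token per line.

Hunk 1: at line 2 remove [euf,zqpsa] add [vopsc] -> 6 lines: bvjut bsov vopsc bda uzcbs jhf
Hunk 2: at line 1 remove [bsov,vopsc,bda] add [sxwr] -> 4 lines: bvjut sxwr uzcbs jhf
Hunk 3: at line 2 remove [uzcbs] add [xtoou,lulxe,xnzsk] -> 6 lines: bvjut sxwr xtoou lulxe xnzsk jhf
Hunk 4: at line 3 remove [lulxe,xnzsk] add [dmmo,ieu,jclc] -> 7 lines: bvjut sxwr xtoou dmmo ieu jclc jhf
Hunk 5: at line 1 remove [xtoou,dmmo,ieu] add [xtqpa,lsrpy,tyclu] -> 7 lines: bvjut sxwr xtqpa lsrpy tyclu jclc jhf

Answer: bvjut
sxwr
xtqpa
lsrpy
tyclu
jclc
jhf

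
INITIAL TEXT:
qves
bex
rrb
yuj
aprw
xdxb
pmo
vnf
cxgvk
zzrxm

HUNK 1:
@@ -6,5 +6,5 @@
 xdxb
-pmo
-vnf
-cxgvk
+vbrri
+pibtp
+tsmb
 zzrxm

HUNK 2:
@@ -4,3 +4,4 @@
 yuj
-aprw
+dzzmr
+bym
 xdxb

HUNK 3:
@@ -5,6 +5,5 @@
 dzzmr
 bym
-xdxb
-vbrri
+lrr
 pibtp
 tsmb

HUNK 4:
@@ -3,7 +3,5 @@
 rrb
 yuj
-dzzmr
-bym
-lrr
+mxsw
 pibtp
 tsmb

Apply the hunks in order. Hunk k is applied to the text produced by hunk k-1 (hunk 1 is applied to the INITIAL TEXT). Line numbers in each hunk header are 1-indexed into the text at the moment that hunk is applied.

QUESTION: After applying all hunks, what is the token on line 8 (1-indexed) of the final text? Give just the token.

Hunk 1: at line 6 remove [pmo,vnf,cxgvk] add [vbrri,pibtp,tsmb] -> 10 lines: qves bex rrb yuj aprw xdxb vbrri pibtp tsmb zzrxm
Hunk 2: at line 4 remove [aprw] add [dzzmr,bym] -> 11 lines: qves bex rrb yuj dzzmr bym xdxb vbrri pibtp tsmb zzrxm
Hunk 3: at line 5 remove [xdxb,vbrri] add [lrr] -> 10 lines: qves bex rrb yuj dzzmr bym lrr pibtp tsmb zzrxm
Hunk 4: at line 3 remove [dzzmr,bym,lrr] add [mxsw] -> 8 lines: qves bex rrb yuj mxsw pibtp tsmb zzrxm
Final line 8: zzrxm

Answer: zzrxm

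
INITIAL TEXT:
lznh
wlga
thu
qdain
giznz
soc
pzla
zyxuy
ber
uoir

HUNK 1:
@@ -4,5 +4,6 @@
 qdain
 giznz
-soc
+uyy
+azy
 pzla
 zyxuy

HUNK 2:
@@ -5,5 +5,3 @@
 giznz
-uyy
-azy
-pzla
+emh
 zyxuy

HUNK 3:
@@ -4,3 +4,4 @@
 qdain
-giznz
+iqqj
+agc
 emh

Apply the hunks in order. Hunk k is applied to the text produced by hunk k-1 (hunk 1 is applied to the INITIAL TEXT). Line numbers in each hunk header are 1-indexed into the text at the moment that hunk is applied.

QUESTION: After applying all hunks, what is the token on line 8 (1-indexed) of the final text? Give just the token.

Hunk 1: at line 4 remove [soc] add [uyy,azy] -> 11 lines: lznh wlga thu qdain giznz uyy azy pzla zyxuy ber uoir
Hunk 2: at line 5 remove [uyy,azy,pzla] add [emh] -> 9 lines: lznh wlga thu qdain giznz emh zyxuy ber uoir
Hunk 3: at line 4 remove [giznz] add [iqqj,agc] -> 10 lines: lznh wlga thu qdain iqqj agc emh zyxuy ber uoir
Final line 8: zyxuy

Answer: zyxuy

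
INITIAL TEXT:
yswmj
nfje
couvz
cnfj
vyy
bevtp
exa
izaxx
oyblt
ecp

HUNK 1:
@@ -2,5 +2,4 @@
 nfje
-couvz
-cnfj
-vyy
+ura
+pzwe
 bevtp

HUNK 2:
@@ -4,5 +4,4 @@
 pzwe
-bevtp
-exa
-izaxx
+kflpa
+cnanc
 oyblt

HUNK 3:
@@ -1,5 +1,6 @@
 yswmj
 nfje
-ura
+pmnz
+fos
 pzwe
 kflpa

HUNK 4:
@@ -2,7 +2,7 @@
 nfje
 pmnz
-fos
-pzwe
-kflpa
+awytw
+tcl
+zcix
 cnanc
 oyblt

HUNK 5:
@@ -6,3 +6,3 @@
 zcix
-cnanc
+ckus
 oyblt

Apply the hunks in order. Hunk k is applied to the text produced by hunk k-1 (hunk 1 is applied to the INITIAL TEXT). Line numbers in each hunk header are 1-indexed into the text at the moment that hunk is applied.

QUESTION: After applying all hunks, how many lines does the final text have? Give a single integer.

Answer: 9

Derivation:
Hunk 1: at line 2 remove [couvz,cnfj,vyy] add [ura,pzwe] -> 9 lines: yswmj nfje ura pzwe bevtp exa izaxx oyblt ecp
Hunk 2: at line 4 remove [bevtp,exa,izaxx] add [kflpa,cnanc] -> 8 lines: yswmj nfje ura pzwe kflpa cnanc oyblt ecp
Hunk 3: at line 1 remove [ura] add [pmnz,fos] -> 9 lines: yswmj nfje pmnz fos pzwe kflpa cnanc oyblt ecp
Hunk 4: at line 2 remove [fos,pzwe,kflpa] add [awytw,tcl,zcix] -> 9 lines: yswmj nfje pmnz awytw tcl zcix cnanc oyblt ecp
Hunk 5: at line 6 remove [cnanc] add [ckus] -> 9 lines: yswmj nfje pmnz awytw tcl zcix ckus oyblt ecp
Final line count: 9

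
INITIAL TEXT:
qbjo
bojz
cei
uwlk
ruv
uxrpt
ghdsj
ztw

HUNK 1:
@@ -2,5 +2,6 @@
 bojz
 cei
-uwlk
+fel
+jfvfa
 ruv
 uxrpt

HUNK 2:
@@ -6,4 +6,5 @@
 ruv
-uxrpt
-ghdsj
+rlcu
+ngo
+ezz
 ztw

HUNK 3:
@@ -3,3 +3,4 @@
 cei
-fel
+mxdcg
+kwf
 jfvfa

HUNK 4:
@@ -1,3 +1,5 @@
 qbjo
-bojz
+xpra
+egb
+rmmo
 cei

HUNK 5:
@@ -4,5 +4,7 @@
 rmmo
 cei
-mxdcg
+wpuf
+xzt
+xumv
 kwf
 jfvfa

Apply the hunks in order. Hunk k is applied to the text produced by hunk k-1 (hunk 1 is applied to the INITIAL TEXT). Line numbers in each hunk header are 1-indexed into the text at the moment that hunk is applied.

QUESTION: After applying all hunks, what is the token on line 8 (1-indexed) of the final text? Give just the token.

Hunk 1: at line 2 remove [uwlk] add [fel,jfvfa] -> 9 lines: qbjo bojz cei fel jfvfa ruv uxrpt ghdsj ztw
Hunk 2: at line 6 remove [uxrpt,ghdsj] add [rlcu,ngo,ezz] -> 10 lines: qbjo bojz cei fel jfvfa ruv rlcu ngo ezz ztw
Hunk 3: at line 3 remove [fel] add [mxdcg,kwf] -> 11 lines: qbjo bojz cei mxdcg kwf jfvfa ruv rlcu ngo ezz ztw
Hunk 4: at line 1 remove [bojz] add [xpra,egb,rmmo] -> 13 lines: qbjo xpra egb rmmo cei mxdcg kwf jfvfa ruv rlcu ngo ezz ztw
Hunk 5: at line 4 remove [mxdcg] add [wpuf,xzt,xumv] -> 15 lines: qbjo xpra egb rmmo cei wpuf xzt xumv kwf jfvfa ruv rlcu ngo ezz ztw
Final line 8: xumv

Answer: xumv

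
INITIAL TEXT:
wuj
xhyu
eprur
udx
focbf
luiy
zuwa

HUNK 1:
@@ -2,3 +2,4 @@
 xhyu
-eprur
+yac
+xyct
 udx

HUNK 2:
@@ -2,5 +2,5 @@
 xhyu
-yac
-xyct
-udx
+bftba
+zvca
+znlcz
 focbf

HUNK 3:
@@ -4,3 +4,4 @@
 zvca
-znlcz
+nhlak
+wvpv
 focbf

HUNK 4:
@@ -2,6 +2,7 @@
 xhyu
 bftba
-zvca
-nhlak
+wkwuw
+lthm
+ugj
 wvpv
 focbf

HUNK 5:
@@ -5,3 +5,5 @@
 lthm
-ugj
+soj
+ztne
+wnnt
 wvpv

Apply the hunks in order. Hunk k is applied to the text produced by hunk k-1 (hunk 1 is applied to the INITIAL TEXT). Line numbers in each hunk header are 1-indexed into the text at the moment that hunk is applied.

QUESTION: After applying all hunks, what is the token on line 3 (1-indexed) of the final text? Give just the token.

Answer: bftba

Derivation:
Hunk 1: at line 2 remove [eprur] add [yac,xyct] -> 8 lines: wuj xhyu yac xyct udx focbf luiy zuwa
Hunk 2: at line 2 remove [yac,xyct,udx] add [bftba,zvca,znlcz] -> 8 lines: wuj xhyu bftba zvca znlcz focbf luiy zuwa
Hunk 3: at line 4 remove [znlcz] add [nhlak,wvpv] -> 9 lines: wuj xhyu bftba zvca nhlak wvpv focbf luiy zuwa
Hunk 4: at line 2 remove [zvca,nhlak] add [wkwuw,lthm,ugj] -> 10 lines: wuj xhyu bftba wkwuw lthm ugj wvpv focbf luiy zuwa
Hunk 5: at line 5 remove [ugj] add [soj,ztne,wnnt] -> 12 lines: wuj xhyu bftba wkwuw lthm soj ztne wnnt wvpv focbf luiy zuwa
Final line 3: bftba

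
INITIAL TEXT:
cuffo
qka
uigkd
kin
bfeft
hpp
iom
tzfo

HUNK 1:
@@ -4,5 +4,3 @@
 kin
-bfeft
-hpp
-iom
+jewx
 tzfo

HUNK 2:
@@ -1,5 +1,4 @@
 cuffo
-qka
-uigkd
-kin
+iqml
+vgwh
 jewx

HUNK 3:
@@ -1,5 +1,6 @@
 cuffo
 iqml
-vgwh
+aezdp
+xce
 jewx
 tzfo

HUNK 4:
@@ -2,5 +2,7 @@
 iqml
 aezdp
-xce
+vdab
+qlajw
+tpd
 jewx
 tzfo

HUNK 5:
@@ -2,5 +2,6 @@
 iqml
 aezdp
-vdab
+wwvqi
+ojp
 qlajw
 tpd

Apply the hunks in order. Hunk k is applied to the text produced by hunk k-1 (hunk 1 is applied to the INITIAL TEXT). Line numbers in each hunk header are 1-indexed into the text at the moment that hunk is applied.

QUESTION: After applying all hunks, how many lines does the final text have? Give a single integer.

Answer: 9

Derivation:
Hunk 1: at line 4 remove [bfeft,hpp,iom] add [jewx] -> 6 lines: cuffo qka uigkd kin jewx tzfo
Hunk 2: at line 1 remove [qka,uigkd,kin] add [iqml,vgwh] -> 5 lines: cuffo iqml vgwh jewx tzfo
Hunk 3: at line 1 remove [vgwh] add [aezdp,xce] -> 6 lines: cuffo iqml aezdp xce jewx tzfo
Hunk 4: at line 2 remove [xce] add [vdab,qlajw,tpd] -> 8 lines: cuffo iqml aezdp vdab qlajw tpd jewx tzfo
Hunk 5: at line 2 remove [vdab] add [wwvqi,ojp] -> 9 lines: cuffo iqml aezdp wwvqi ojp qlajw tpd jewx tzfo
Final line count: 9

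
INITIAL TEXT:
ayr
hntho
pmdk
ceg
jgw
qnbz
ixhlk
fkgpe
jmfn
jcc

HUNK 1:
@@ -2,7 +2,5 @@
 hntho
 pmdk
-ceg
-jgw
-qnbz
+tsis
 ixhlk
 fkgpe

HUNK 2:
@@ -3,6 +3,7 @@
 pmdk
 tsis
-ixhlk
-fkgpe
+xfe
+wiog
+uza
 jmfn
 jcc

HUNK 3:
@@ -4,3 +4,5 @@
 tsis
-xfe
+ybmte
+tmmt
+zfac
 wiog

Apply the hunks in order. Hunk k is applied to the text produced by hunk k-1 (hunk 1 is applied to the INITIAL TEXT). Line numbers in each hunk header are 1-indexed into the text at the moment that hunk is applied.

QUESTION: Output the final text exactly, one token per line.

Answer: ayr
hntho
pmdk
tsis
ybmte
tmmt
zfac
wiog
uza
jmfn
jcc

Derivation:
Hunk 1: at line 2 remove [ceg,jgw,qnbz] add [tsis] -> 8 lines: ayr hntho pmdk tsis ixhlk fkgpe jmfn jcc
Hunk 2: at line 3 remove [ixhlk,fkgpe] add [xfe,wiog,uza] -> 9 lines: ayr hntho pmdk tsis xfe wiog uza jmfn jcc
Hunk 3: at line 4 remove [xfe] add [ybmte,tmmt,zfac] -> 11 lines: ayr hntho pmdk tsis ybmte tmmt zfac wiog uza jmfn jcc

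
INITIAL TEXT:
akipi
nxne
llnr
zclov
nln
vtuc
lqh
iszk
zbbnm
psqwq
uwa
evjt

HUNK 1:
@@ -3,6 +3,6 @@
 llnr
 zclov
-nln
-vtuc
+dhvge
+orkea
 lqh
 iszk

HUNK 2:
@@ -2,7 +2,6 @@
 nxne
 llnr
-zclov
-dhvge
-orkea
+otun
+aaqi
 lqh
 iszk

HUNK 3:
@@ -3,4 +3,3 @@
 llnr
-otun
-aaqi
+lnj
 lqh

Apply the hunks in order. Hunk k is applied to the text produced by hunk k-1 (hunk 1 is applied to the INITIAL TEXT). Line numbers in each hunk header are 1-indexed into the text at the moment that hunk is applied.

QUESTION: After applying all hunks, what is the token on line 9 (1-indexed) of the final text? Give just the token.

Answer: uwa

Derivation:
Hunk 1: at line 3 remove [nln,vtuc] add [dhvge,orkea] -> 12 lines: akipi nxne llnr zclov dhvge orkea lqh iszk zbbnm psqwq uwa evjt
Hunk 2: at line 2 remove [zclov,dhvge,orkea] add [otun,aaqi] -> 11 lines: akipi nxne llnr otun aaqi lqh iszk zbbnm psqwq uwa evjt
Hunk 3: at line 3 remove [otun,aaqi] add [lnj] -> 10 lines: akipi nxne llnr lnj lqh iszk zbbnm psqwq uwa evjt
Final line 9: uwa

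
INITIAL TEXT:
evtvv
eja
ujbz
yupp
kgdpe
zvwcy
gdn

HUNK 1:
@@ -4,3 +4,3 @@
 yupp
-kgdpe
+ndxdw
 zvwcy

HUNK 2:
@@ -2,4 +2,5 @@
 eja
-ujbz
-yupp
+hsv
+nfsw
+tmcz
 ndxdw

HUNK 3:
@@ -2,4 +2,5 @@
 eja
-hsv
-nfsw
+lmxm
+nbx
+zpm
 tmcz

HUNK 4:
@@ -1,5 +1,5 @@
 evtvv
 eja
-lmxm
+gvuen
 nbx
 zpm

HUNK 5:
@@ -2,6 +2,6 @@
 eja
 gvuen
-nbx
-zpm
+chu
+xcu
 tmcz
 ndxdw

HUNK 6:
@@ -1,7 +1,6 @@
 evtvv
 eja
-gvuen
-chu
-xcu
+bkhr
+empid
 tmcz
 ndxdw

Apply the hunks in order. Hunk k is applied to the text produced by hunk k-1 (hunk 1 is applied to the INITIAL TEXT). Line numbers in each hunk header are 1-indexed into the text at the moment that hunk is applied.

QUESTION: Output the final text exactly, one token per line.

Hunk 1: at line 4 remove [kgdpe] add [ndxdw] -> 7 lines: evtvv eja ujbz yupp ndxdw zvwcy gdn
Hunk 2: at line 2 remove [ujbz,yupp] add [hsv,nfsw,tmcz] -> 8 lines: evtvv eja hsv nfsw tmcz ndxdw zvwcy gdn
Hunk 3: at line 2 remove [hsv,nfsw] add [lmxm,nbx,zpm] -> 9 lines: evtvv eja lmxm nbx zpm tmcz ndxdw zvwcy gdn
Hunk 4: at line 1 remove [lmxm] add [gvuen] -> 9 lines: evtvv eja gvuen nbx zpm tmcz ndxdw zvwcy gdn
Hunk 5: at line 2 remove [nbx,zpm] add [chu,xcu] -> 9 lines: evtvv eja gvuen chu xcu tmcz ndxdw zvwcy gdn
Hunk 6: at line 1 remove [gvuen,chu,xcu] add [bkhr,empid] -> 8 lines: evtvv eja bkhr empid tmcz ndxdw zvwcy gdn

Answer: evtvv
eja
bkhr
empid
tmcz
ndxdw
zvwcy
gdn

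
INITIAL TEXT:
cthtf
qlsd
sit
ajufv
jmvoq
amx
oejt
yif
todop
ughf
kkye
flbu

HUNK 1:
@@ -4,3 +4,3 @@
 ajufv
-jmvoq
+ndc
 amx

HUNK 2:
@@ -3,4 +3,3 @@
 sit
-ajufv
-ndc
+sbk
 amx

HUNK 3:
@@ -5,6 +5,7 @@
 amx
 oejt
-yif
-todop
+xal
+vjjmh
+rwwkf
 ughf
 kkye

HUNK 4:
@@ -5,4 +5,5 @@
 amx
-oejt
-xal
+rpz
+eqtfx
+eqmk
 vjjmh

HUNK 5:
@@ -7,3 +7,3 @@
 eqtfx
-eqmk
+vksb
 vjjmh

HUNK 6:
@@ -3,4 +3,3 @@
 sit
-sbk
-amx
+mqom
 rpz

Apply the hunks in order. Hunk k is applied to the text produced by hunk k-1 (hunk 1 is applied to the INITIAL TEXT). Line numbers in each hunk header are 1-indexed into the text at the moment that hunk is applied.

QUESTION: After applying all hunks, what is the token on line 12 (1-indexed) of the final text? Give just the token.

Hunk 1: at line 4 remove [jmvoq] add [ndc] -> 12 lines: cthtf qlsd sit ajufv ndc amx oejt yif todop ughf kkye flbu
Hunk 2: at line 3 remove [ajufv,ndc] add [sbk] -> 11 lines: cthtf qlsd sit sbk amx oejt yif todop ughf kkye flbu
Hunk 3: at line 5 remove [yif,todop] add [xal,vjjmh,rwwkf] -> 12 lines: cthtf qlsd sit sbk amx oejt xal vjjmh rwwkf ughf kkye flbu
Hunk 4: at line 5 remove [oejt,xal] add [rpz,eqtfx,eqmk] -> 13 lines: cthtf qlsd sit sbk amx rpz eqtfx eqmk vjjmh rwwkf ughf kkye flbu
Hunk 5: at line 7 remove [eqmk] add [vksb] -> 13 lines: cthtf qlsd sit sbk amx rpz eqtfx vksb vjjmh rwwkf ughf kkye flbu
Hunk 6: at line 3 remove [sbk,amx] add [mqom] -> 12 lines: cthtf qlsd sit mqom rpz eqtfx vksb vjjmh rwwkf ughf kkye flbu
Final line 12: flbu

Answer: flbu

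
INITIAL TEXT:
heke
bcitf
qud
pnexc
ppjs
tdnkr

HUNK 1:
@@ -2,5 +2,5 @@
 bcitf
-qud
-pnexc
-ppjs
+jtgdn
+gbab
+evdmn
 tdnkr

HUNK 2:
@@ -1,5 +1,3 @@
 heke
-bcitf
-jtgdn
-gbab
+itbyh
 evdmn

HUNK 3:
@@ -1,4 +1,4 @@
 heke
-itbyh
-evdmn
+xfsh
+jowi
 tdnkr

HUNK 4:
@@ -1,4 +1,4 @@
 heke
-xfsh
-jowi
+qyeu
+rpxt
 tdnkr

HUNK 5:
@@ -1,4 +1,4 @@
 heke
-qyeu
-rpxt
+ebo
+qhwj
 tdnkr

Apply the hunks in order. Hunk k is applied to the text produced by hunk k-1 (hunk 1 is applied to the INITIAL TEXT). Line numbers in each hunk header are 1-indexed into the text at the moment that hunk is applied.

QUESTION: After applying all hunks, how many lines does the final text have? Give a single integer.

Answer: 4

Derivation:
Hunk 1: at line 2 remove [qud,pnexc,ppjs] add [jtgdn,gbab,evdmn] -> 6 lines: heke bcitf jtgdn gbab evdmn tdnkr
Hunk 2: at line 1 remove [bcitf,jtgdn,gbab] add [itbyh] -> 4 lines: heke itbyh evdmn tdnkr
Hunk 3: at line 1 remove [itbyh,evdmn] add [xfsh,jowi] -> 4 lines: heke xfsh jowi tdnkr
Hunk 4: at line 1 remove [xfsh,jowi] add [qyeu,rpxt] -> 4 lines: heke qyeu rpxt tdnkr
Hunk 5: at line 1 remove [qyeu,rpxt] add [ebo,qhwj] -> 4 lines: heke ebo qhwj tdnkr
Final line count: 4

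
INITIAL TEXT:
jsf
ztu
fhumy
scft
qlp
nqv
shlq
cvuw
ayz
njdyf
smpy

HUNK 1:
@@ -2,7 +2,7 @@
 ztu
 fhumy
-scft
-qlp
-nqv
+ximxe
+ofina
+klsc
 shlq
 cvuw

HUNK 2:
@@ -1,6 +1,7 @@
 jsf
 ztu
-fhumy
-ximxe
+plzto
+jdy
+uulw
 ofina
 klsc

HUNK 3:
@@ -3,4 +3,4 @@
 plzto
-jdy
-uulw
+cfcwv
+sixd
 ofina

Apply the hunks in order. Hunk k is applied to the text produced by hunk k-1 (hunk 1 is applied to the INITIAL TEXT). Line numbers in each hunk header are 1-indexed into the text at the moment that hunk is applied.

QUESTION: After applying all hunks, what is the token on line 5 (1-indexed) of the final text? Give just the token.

Hunk 1: at line 2 remove [scft,qlp,nqv] add [ximxe,ofina,klsc] -> 11 lines: jsf ztu fhumy ximxe ofina klsc shlq cvuw ayz njdyf smpy
Hunk 2: at line 1 remove [fhumy,ximxe] add [plzto,jdy,uulw] -> 12 lines: jsf ztu plzto jdy uulw ofina klsc shlq cvuw ayz njdyf smpy
Hunk 3: at line 3 remove [jdy,uulw] add [cfcwv,sixd] -> 12 lines: jsf ztu plzto cfcwv sixd ofina klsc shlq cvuw ayz njdyf smpy
Final line 5: sixd

Answer: sixd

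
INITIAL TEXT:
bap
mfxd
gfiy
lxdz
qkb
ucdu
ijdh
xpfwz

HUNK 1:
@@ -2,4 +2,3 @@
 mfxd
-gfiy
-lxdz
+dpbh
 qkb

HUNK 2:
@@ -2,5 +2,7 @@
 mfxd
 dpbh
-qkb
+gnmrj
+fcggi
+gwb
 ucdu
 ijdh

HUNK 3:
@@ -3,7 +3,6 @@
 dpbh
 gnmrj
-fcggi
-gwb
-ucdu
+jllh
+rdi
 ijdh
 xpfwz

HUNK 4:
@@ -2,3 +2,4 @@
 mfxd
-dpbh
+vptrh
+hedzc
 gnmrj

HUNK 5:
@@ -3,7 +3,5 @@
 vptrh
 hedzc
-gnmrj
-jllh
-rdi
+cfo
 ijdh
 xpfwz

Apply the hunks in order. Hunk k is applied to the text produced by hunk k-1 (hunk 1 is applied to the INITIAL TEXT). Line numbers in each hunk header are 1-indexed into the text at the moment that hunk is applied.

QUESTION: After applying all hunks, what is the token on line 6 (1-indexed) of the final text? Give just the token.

Hunk 1: at line 2 remove [gfiy,lxdz] add [dpbh] -> 7 lines: bap mfxd dpbh qkb ucdu ijdh xpfwz
Hunk 2: at line 2 remove [qkb] add [gnmrj,fcggi,gwb] -> 9 lines: bap mfxd dpbh gnmrj fcggi gwb ucdu ijdh xpfwz
Hunk 3: at line 3 remove [fcggi,gwb,ucdu] add [jllh,rdi] -> 8 lines: bap mfxd dpbh gnmrj jllh rdi ijdh xpfwz
Hunk 4: at line 2 remove [dpbh] add [vptrh,hedzc] -> 9 lines: bap mfxd vptrh hedzc gnmrj jllh rdi ijdh xpfwz
Hunk 5: at line 3 remove [gnmrj,jllh,rdi] add [cfo] -> 7 lines: bap mfxd vptrh hedzc cfo ijdh xpfwz
Final line 6: ijdh

Answer: ijdh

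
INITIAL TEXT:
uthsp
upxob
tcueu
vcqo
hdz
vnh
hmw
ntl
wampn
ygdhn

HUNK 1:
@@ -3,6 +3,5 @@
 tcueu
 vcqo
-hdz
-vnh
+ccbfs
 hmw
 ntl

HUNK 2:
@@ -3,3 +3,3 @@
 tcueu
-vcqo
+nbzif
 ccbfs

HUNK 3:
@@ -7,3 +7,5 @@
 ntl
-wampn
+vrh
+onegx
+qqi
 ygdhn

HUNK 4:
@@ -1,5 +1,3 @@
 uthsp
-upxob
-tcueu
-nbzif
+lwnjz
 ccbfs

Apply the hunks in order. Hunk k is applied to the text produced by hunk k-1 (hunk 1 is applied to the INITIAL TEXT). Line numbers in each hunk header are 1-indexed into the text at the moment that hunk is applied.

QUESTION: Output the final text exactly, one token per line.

Hunk 1: at line 3 remove [hdz,vnh] add [ccbfs] -> 9 lines: uthsp upxob tcueu vcqo ccbfs hmw ntl wampn ygdhn
Hunk 2: at line 3 remove [vcqo] add [nbzif] -> 9 lines: uthsp upxob tcueu nbzif ccbfs hmw ntl wampn ygdhn
Hunk 3: at line 7 remove [wampn] add [vrh,onegx,qqi] -> 11 lines: uthsp upxob tcueu nbzif ccbfs hmw ntl vrh onegx qqi ygdhn
Hunk 4: at line 1 remove [upxob,tcueu,nbzif] add [lwnjz] -> 9 lines: uthsp lwnjz ccbfs hmw ntl vrh onegx qqi ygdhn

Answer: uthsp
lwnjz
ccbfs
hmw
ntl
vrh
onegx
qqi
ygdhn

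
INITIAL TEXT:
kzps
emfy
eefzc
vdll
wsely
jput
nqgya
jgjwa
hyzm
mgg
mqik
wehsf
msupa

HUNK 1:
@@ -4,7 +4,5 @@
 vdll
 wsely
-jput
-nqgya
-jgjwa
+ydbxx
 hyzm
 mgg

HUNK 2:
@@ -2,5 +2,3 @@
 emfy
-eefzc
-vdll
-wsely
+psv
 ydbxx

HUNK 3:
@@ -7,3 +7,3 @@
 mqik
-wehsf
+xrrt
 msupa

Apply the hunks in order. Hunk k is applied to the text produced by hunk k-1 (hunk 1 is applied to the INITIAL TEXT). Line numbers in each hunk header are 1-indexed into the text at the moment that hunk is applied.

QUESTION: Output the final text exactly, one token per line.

Answer: kzps
emfy
psv
ydbxx
hyzm
mgg
mqik
xrrt
msupa

Derivation:
Hunk 1: at line 4 remove [jput,nqgya,jgjwa] add [ydbxx] -> 11 lines: kzps emfy eefzc vdll wsely ydbxx hyzm mgg mqik wehsf msupa
Hunk 2: at line 2 remove [eefzc,vdll,wsely] add [psv] -> 9 lines: kzps emfy psv ydbxx hyzm mgg mqik wehsf msupa
Hunk 3: at line 7 remove [wehsf] add [xrrt] -> 9 lines: kzps emfy psv ydbxx hyzm mgg mqik xrrt msupa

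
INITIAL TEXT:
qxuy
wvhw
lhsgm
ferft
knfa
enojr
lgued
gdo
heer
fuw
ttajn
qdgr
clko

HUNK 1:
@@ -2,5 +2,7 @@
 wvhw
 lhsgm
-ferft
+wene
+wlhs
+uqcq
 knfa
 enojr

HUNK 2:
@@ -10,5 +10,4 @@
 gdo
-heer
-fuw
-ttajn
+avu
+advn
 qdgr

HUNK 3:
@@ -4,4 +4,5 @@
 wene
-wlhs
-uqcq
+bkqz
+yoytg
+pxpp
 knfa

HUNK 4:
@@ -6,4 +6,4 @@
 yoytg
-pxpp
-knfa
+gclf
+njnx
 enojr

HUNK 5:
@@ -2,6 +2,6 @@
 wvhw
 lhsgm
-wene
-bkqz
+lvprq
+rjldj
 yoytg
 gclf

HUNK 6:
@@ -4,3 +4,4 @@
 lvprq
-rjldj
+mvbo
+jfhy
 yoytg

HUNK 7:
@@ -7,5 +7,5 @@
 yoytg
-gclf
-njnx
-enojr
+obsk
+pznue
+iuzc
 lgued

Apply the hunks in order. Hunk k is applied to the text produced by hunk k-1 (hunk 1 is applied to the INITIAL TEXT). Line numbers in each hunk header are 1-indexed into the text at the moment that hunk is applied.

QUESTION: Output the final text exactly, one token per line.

Hunk 1: at line 2 remove [ferft] add [wene,wlhs,uqcq] -> 15 lines: qxuy wvhw lhsgm wene wlhs uqcq knfa enojr lgued gdo heer fuw ttajn qdgr clko
Hunk 2: at line 10 remove [heer,fuw,ttajn] add [avu,advn] -> 14 lines: qxuy wvhw lhsgm wene wlhs uqcq knfa enojr lgued gdo avu advn qdgr clko
Hunk 3: at line 4 remove [wlhs,uqcq] add [bkqz,yoytg,pxpp] -> 15 lines: qxuy wvhw lhsgm wene bkqz yoytg pxpp knfa enojr lgued gdo avu advn qdgr clko
Hunk 4: at line 6 remove [pxpp,knfa] add [gclf,njnx] -> 15 lines: qxuy wvhw lhsgm wene bkqz yoytg gclf njnx enojr lgued gdo avu advn qdgr clko
Hunk 5: at line 2 remove [wene,bkqz] add [lvprq,rjldj] -> 15 lines: qxuy wvhw lhsgm lvprq rjldj yoytg gclf njnx enojr lgued gdo avu advn qdgr clko
Hunk 6: at line 4 remove [rjldj] add [mvbo,jfhy] -> 16 lines: qxuy wvhw lhsgm lvprq mvbo jfhy yoytg gclf njnx enojr lgued gdo avu advn qdgr clko
Hunk 7: at line 7 remove [gclf,njnx,enojr] add [obsk,pznue,iuzc] -> 16 lines: qxuy wvhw lhsgm lvprq mvbo jfhy yoytg obsk pznue iuzc lgued gdo avu advn qdgr clko

Answer: qxuy
wvhw
lhsgm
lvprq
mvbo
jfhy
yoytg
obsk
pznue
iuzc
lgued
gdo
avu
advn
qdgr
clko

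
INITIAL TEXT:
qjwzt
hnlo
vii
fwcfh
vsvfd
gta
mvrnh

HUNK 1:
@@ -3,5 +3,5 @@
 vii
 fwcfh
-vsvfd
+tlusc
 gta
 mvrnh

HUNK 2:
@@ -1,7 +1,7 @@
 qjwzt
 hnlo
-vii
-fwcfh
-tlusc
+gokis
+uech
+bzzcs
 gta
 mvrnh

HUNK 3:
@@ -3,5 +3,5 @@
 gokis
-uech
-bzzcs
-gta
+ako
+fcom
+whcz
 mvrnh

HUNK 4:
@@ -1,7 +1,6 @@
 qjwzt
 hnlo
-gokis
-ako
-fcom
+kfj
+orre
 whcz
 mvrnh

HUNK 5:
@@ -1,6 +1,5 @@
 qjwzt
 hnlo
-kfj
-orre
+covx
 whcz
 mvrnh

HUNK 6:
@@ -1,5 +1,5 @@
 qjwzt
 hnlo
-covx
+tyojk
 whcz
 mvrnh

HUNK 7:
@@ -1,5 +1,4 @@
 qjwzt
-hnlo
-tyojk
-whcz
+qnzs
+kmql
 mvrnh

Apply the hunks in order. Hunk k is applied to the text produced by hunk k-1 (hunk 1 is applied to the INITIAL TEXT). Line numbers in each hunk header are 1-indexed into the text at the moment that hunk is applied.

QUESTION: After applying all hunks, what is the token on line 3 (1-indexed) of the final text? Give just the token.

Answer: kmql

Derivation:
Hunk 1: at line 3 remove [vsvfd] add [tlusc] -> 7 lines: qjwzt hnlo vii fwcfh tlusc gta mvrnh
Hunk 2: at line 1 remove [vii,fwcfh,tlusc] add [gokis,uech,bzzcs] -> 7 lines: qjwzt hnlo gokis uech bzzcs gta mvrnh
Hunk 3: at line 3 remove [uech,bzzcs,gta] add [ako,fcom,whcz] -> 7 lines: qjwzt hnlo gokis ako fcom whcz mvrnh
Hunk 4: at line 1 remove [gokis,ako,fcom] add [kfj,orre] -> 6 lines: qjwzt hnlo kfj orre whcz mvrnh
Hunk 5: at line 1 remove [kfj,orre] add [covx] -> 5 lines: qjwzt hnlo covx whcz mvrnh
Hunk 6: at line 1 remove [covx] add [tyojk] -> 5 lines: qjwzt hnlo tyojk whcz mvrnh
Hunk 7: at line 1 remove [hnlo,tyojk,whcz] add [qnzs,kmql] -> 4 lines: qjwzt qnzs kmql mvrnh
Final line 3: kmql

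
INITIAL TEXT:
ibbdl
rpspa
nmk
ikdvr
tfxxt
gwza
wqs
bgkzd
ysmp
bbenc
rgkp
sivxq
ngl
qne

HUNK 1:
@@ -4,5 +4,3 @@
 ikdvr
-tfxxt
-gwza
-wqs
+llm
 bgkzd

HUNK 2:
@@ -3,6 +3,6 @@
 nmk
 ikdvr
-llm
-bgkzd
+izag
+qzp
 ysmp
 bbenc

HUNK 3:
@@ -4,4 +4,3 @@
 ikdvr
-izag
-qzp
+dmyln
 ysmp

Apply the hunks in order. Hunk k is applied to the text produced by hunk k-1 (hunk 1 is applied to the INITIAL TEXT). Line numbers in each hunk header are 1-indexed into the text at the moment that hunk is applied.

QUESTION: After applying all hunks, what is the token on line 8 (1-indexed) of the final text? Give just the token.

Hunk 1: at line 4 remove [tfxxt,gwza,wqs] add [llm] -> 12 lines: ibbdl rpspa nmk ikdvr llm bgkzd ysmp bbenc rgkp sivxq ngl qne
Hunk 2: at line 3 remove [llm,bgkzd] add [izag,qzp] -> 12 lines: ibbdl rpspa nmk ikdvr izag qzp ysmp bbenc rgkp sivxq ngl qne
Hunk 3: at line 4 remove [izag,qzp] add [dmyln] -> 11 lines: ibbdl rpspa nmk ikdvr dmyln ysmp bbenc rgkp sivxq ngl qne
Final line 8: rgkp

Answer: rgkp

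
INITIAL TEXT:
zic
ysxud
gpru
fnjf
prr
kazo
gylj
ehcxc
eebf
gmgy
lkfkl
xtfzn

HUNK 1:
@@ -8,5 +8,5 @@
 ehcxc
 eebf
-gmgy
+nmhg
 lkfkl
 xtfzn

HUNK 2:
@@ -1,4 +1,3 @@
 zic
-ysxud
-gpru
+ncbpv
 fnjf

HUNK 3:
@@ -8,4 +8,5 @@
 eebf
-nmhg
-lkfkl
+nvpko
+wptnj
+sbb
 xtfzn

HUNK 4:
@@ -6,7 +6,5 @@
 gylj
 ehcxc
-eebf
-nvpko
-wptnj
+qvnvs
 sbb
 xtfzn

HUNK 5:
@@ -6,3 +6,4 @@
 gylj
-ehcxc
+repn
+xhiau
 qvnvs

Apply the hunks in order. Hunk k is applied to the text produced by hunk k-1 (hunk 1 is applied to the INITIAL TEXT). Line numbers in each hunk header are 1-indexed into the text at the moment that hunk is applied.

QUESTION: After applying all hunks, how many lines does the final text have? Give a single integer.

Answer: 11

Derivation:
Hunk 1: at line 8 remove [gmgy] add [nmhg] -> 12 lines: zic ysxud gpru fnjf prr kazo gylj ehcxc eebf nmhg lkfkl xtfzn
Hunk 2: at line 1 remove [ysxud,gpru] add [ncbpv] -> 11 lines: zic ncbpv fnjf prr kazo gylj ehcxc eebf nmhg lkfkl xtfzn
Hunk 3: at line 8 remove [nmhg,lkfkl] add [nvpko,wptnj,sbb] -> 12 lines: zic ncbpv fnjf prr kazo gylj ehcxc eebf nvpko wptnj sbb xtfzn
Hunk 4: at line 6 remove [eebf,nvpko,wptnj] add [qvnvs] -> 10 lines: zic ncbpv fnjf prr kazo gylj ehcxc qvnvs sbb xtfzn
Hunk 5: at line 6 remove [ehcxc] add [repn,xhiau] -> 11 lines: zic ncbpv fnjf prr kazo gylj repn xhiau qvnvs sbb xtfzn
Final line count: 11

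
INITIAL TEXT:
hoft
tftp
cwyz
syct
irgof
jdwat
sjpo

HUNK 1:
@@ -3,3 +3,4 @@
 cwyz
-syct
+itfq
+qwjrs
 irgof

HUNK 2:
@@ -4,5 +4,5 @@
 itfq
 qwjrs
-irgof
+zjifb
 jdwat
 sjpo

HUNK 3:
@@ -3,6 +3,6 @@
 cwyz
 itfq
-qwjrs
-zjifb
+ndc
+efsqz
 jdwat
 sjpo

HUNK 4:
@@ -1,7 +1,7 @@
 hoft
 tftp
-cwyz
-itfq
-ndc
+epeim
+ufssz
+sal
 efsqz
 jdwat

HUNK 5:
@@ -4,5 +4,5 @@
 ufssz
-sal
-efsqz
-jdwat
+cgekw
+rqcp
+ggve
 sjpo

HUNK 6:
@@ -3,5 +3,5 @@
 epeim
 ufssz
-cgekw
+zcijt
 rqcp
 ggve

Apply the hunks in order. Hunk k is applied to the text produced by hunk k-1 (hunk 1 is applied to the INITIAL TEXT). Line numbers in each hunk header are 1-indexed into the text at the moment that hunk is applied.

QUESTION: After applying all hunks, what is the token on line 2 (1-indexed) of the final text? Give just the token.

Hunk 1: at line 3 remove [syct] add [itfq,qwjrs] -> 8 lines: hoft tftp cwyz itfq qwjrs irgof jdwat sjpo
Hunk 2: at line 4 remove [irgof] add [zjifb] -> 8 lines: hoft tftp cwyz itfq qwjrs zjifb jdwat sjpo
Hunk 3: at line 3 remove [qwjrs,zjifb] add [ndc,efsqz] -> 8 lines: hoft tftp cwyz itfq ndc efsqz jdwat sjpo
Hunk 4: at line 1 remove [cwyz,itfq,ndc] add [epeim,ufssz,sal] -> 8 lines: hoft tftp epeim ufssz sal efsqz jdwat sjpo
Hunk 5: at line 4 remove [sal,efsqz,jdwat] add [cgekw,rqcp,ggve] -> 8 lines: hoft tftp epeim ufssz cgekw rqcp ggve sjpo
Hunk 6: at line 3 remove [cgekw] add [zcijt] -> 8 lines: hoft tftp epeim ufssz zcijt rqcp ggve sjpo
Final line 2: tftp

Answer: tftp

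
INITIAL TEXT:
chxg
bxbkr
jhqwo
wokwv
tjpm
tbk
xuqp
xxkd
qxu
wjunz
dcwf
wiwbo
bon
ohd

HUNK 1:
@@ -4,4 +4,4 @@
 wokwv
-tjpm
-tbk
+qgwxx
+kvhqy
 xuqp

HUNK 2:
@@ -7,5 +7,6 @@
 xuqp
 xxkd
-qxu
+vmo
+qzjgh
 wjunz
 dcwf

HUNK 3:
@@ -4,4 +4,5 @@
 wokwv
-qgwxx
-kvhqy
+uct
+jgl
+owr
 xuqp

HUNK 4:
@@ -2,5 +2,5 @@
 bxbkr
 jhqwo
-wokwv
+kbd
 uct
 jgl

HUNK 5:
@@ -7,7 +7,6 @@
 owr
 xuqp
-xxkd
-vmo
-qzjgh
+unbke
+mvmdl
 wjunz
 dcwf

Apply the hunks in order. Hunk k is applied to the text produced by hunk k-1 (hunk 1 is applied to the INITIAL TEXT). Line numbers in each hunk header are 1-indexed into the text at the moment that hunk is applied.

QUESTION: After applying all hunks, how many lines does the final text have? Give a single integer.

Answer: 15

Derivation:
Hunk 1: at line 4 remove [tjpm,tbk] add [qgwxx,kvhqy] -> 14 lines: chxg bxbkr jhqwo wokwv qgwxx kvhqy xuqp xxkd qxu wjunz dcwf wiwbo bon ohd
Hunk 2: at line 7 remove [qxu] add [vmo,qzjgh] -> 15 lines: chxg bxbkr jhqwo wokwv qgwxx kvhqy xuqp xxkd vmo qzjgh wjunz dcwf wiwbo bon ohd
Hunk 3: at line 4 remove [qgwxx,kvhqy] add [uct,jgl,owr] -> 16 lines: chxg bxbkr jhqwo wokwv uct jgl owr xuqp xxkd vmo qzjgh wjunz dcwf wiwbo bon ohd
Hunk 4: at line 2 remove [wokwv] add [kbd] -> 16 lines: chxg bxbkr jhqwo kbd uct jgl owr xuqp xxkd vmo qzjgh wjunz dcwf wiwbo bon ohd
Hunk 5: at line 7 remove [xxkd,vmo,qzjgh] add [unbke,mvmdl] -> 15 lines: chxg bxbkr jhqwo kbd uct jgl owr xuqp unbke mvmdl wjunz dcwf wiwbo bon ohd
Final line count: 15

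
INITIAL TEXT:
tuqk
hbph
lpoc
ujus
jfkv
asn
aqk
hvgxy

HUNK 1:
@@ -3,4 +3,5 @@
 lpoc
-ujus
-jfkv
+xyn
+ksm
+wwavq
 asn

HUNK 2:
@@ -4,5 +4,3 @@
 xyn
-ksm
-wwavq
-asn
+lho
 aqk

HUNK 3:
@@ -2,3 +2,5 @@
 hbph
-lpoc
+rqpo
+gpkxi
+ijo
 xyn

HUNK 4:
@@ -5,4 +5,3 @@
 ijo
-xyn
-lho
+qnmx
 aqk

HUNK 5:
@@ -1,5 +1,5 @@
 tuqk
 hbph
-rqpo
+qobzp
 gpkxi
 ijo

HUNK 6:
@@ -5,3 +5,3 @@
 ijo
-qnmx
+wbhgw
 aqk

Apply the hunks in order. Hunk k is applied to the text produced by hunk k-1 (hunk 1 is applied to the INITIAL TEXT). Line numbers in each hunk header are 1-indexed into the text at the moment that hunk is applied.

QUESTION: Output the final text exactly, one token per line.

Answer: tuqk
hbph
qobzp
gpkxi
ijo
wbhgw
aqk
hvgxy

Derivation:
Hunk 1: at line 3 remove [ujus,jfkv] add [xyn,ksm,wwavq] -> 9 lines: tuqk hbph lpoc xyn ksm wwavq asn aqk hvgxy
Hunk 2: at line 4 remove [ksm,wwavq,asn] add [lho] -> 7 lines: tuqk hbph lpoc xyn lho aqk hvgxy
Hunk 3: at line 2 remove [lpoc] add [rqpo,gpkxi,ijo] -> 9 lines: tuqk hbph rqpo gpkxi ijo xyn lho aqk hvgxy
Hunk 4: at line 5 remove [xyn,lho] add [qnmx] -> 8 lines: tuqk hbph rqpo gpkxi ijo qnmx aqk hvgxy
Hunk 5: at line 1 remove [rqpo] add [qobzp] -> 8 lines: tuqk hbph qobzp gpkxi ijo qnmx aqk hvgxy
Hunk 6: at line 5 remove [qnmx] add [wbhgw] -> 8 lines: tuqk hbph qobzp gpkxi ijo wbhgw aqk hvgxy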